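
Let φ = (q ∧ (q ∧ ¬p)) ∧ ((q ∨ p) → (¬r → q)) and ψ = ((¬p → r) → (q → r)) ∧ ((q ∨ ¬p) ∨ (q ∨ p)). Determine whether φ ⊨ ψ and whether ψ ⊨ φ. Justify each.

Converse. This fails. Under q = F, r = F, p = F, the left side is false but the right side is true.

Forward direction. Assume the antecedent. If q is true, the antecedent forces (q = T, r = F, p = F) or (q = T, r = T, p = F), and the consequent holds there. If q is false, the antecedent cannot hold. Either way the consequent holds.

(⇒) holds; (⇐) fails.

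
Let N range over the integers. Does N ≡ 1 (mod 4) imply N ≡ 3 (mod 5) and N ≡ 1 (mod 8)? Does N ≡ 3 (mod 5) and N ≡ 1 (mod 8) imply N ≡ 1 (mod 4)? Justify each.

Converse. If N ≡ 3 (mod 5) and N ≡ 1 (mod 8), then by the Chinese remainder theorem N ≡ 33 (mod 40). Since 33 ≡ 1 (mod 4) and 4 ∣ 40, we get N ≡ 1 (mod 4).

Forward direction. This fails: N = 1 gives 1 ≡ 1 (mod 4) but 1 ≡ 1 (mod 5), so the conjunction on the right does not hold.

Only the reverse direction holds.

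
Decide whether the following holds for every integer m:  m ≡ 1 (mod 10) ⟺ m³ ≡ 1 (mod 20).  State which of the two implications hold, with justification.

[⇒] This fails: take m = 11. Then 11 ≡ 1 (mod 10), but 11³ = 1331 ≡ 11 (mod 20), not 1.

[⇐] Conversely, the residues r modulo 20 with r³ ≡ 1 (mod 20) are exactly {1}, and each is ≡ 1 (mod 10).

Not equivalent: only (⇐) holds.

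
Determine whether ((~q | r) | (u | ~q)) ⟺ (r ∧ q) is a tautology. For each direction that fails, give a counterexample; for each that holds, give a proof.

The forward direction fails; the converse holds.

Forward direction. This fails. Under u = F, q = F, r = F, the left side is true but the right side is false.

Converse. Assume the antecedent. If u is true, (~q | r) | (u | ~q) reduces to true regardless of the other variables. If u is false, the antecedent forces (u = F, q = T, r = T), and (~q | r) | (u | ~q) holds there. Either way (~q | r) | (u | ~q) holds.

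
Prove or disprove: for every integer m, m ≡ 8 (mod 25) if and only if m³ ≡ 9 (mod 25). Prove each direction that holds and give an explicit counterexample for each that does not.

Neither direction holds.

Forward direction. This fails: take m = 8. Then 8 ≡ 8 (mod 25), but 8³ = 512 ≡ 12 (mod 25), not 9.

Converse. This fails: take m = 19. Then 19³ = 6859 ≡ 9 (mod 25), yet 19 ≡ 19 (mod 25), not 8.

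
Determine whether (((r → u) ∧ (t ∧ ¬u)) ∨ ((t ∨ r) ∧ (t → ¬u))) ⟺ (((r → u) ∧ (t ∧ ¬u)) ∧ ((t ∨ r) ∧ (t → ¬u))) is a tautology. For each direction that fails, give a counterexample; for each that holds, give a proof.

The forward direction fails; the converse holds.

(⇐) Assume the antecedent. If u is true, the antecedent cannot hold. If u is false, the antecedent forces (u = F, r = F, t = T), and the consequent holds there. Either way the consequent holds.

(⇒) This fails. Under u = F, r = T, t = F, the left side is true but the right side is false.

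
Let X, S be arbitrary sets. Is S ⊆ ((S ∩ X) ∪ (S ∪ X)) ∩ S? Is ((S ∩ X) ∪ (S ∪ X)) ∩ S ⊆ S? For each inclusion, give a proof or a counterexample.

Both inclusions hold.

(⟸) Let x ∈ ((S ∩ X) ∪ (S ∪ X)) ∩ S. Then either x ∈ S and x ∉ X; or x ∈ X ∩ S. In each case x ∈ S, so ((S ∩ X) ∪ (S ∪ X)) ∩ S ⊆ S.

(⟹) Let x ∈ S. Then either x ∈ S and x ∉ X; or x ∈ X ∩ S. In each case x ∈ ((S ∩ X) ∪ (S ∪ X)) ∩ S, so S ⊆ ((S ∩ X) ∪ (S ∪ X)) ∩ S.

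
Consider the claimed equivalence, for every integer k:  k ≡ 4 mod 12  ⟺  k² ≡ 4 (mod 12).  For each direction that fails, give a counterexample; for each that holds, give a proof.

(⇒) holds; (⇐) fails.

Forward direction. Suppose k ≡ 4 mod 12. Write k = 12j + 4. Then (12j + 4)² = 144j² + 96j + 16 = 12(12j² + 8j + 1) + 4, so k² ≡ 4 (mod 12).

Converse. This fails: take k = 2. Then 2² = 4 ≡ 4 (mod 12), yet 2 ≡ 2 (mod 12), not 4.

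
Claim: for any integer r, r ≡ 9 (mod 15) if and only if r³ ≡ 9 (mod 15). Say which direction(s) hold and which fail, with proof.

Both implications hold.

(→) Suppose r ≡ 9 (mod 15). Write r = 15j + 9. Then (15j + 9)³ = 3375j³ + 6075j² + 3645j + 729 = 15(225j³ + 405j² + 243j + 48) + 9, so r³ ≡ 9 (mod 15).

(←) Conversely, suppose r³ ≡ 9 (mod 15). The only residue r in {0, …, 14} with r³ ≡ 9 (mod 15) is r = 9, so r ≡ 9 (mod 15).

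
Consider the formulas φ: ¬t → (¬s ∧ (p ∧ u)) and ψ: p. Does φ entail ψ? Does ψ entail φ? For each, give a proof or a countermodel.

(⇒) fails and (⇐) fails.

(→) This fails. Under u = F, t = T, p = F, s = F, the left side is true but the right side is false.

(←) This fails. Under u = F, t = F, p = T, s = F, the left side is false but the right side is true.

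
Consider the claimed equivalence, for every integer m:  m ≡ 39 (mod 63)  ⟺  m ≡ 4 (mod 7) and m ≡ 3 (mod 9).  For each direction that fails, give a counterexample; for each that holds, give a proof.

(⇒) Suppose m ≡ 39 (mod 63); write m = 63j + 39. Since 7 ∣ 63, reducing mod 7 gives m ≡ 39 ≡ 4 (mod 7); since 9 ∣ 63, reducing mod 9 gives m ≡ 39 ≡ 3 (mod 9).

(⇐) Conversely, if m ≡ 4 (mod 7) and m ≡ 3 (mod 9), then by the Chinese remainder theorem m ≡ 39 (mod 63). This is exactly m ≡ 39 (mod 63).

Equivalent; both directions hold.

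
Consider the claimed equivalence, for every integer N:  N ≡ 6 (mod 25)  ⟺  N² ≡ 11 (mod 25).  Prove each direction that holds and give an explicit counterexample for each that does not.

Only the forward implication holds.

Forward direction. Suppose N ≡ 6 (mod 25). Write N = 25j + 6. Then (25j + 6)² = 625j² + 300j + 36 = 25(25j² + 12j + 1) + 11, so N² ≡ 11 (mod 25).

Converse. This fails: take N = 19. Then 19² = 361 ≡ 11 (mod 25), yet 19 ≡ 19 (mod 25), not 6.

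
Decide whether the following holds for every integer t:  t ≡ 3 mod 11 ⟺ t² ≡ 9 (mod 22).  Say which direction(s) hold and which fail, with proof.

Forward direction. This fails: take t = 14. Then 14 ≡ 3 (mod 11), but 14² = 196 ≡ 20 (mod 22), not 9.

Converse. This fails: take t = 19. Then 19² = 361 ≡ 9 (mod 22), yet 19 ≡ 8 (mod 11), not 3.

Neither implication holds.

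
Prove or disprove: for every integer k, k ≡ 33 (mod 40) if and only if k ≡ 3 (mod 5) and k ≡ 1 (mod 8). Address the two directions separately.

(⇒) Suppose k ≡ 33 (mod 40); write k = 40j + 33. Since 5 ∣ 40, reducing mod 5 gives k ≡ 33 ≡ 3 (mod 5); since 8 ∣ 40, reducing mod 8 gives k ≡ 33 ≡ 1 (mod 8).

(⇐) Conversely, if k ≡ 3 (mod 5) and k ≡ 1 (mod 8), then by the Chinese remainder theorem k ≡ 33 (mod 40). This is exactly k ≡ 33 (mod 40).

Both directions hold; the statement is true.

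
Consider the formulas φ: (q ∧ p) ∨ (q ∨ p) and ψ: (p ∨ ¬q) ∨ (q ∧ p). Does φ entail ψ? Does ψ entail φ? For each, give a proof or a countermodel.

(→) This fails. Under p = F, q = T, the left side is true but the right side is false.

(←) This fails. Under p = F, q = F, the left side is false but the right side is true.

Neither direction holds.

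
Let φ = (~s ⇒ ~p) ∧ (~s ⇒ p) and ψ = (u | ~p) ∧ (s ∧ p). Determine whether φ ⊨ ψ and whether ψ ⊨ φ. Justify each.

(⇐) Assume the antecedent. If u is true, the antecedent forces (u = T, s = T, p = T), and (~s ⇒ ~p) ∧ (~s ⇒ p) holds there. If u is false, the antecedent cannot hold. Either way (~s ⇒ ~p) ∧ (~s ⇒ p) holds.

(⇒) This fails. Under u = F, s = T, p = F, the left side is true but the right side is false.

Only the converse holds.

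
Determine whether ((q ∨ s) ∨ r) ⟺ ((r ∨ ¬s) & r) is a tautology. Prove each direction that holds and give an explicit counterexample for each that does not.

(→) This fails. Under r = F, s = T, q = F, the left side is true but the right side is false.

(←) Assume the antecedent. If r is true, (q ∨ s) ∨ r reduces to true regardless of the other variables. If r is false, the antecedent cannot hold. Either way (q ∨ s) ∨ r holds.

(⇒) fails; (⇐) holds.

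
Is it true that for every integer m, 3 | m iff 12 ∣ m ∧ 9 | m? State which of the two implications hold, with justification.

Only the reverse direction holds.

[⇒] This fails: take m = 3. Certainly 3 ∣ 3, but 12 ∤ 3.

[⇐] Suppose 12 ∣ m and 9 ∣ m. Any common multiple of 12 and 9 is a multiple of their lcm; here lcm(12, 9) = 12·9/gcd(12, 9) = 108/3 = 36, so 36 ∣ m. Since 3 ∣ 36, it follows that 3 ∣ m.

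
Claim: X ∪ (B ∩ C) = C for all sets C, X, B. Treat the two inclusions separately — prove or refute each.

(⊆) This inclusion fails. Take C = ∅, X = {1}, B = ∅; then 1 ∈ X ∪ (B ∩ C) but 1 ∉ C.

(⊇) This inclusion fails. Take C = {1}, X = ∅, B = ∅; then 1 ∈ C but 1 ∉ X ∪ (B ∩ C).

Both inclusions fail.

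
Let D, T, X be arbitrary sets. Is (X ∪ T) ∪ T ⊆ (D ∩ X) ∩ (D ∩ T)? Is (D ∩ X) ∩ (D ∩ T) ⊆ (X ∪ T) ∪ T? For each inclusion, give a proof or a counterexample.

(⊆) fails; (⊇) holds.

(⊆) This inclusion fails. Take D = ∅, T = {1}, X = ∅; then 1 ∈ (X ∪ T) ∪ T but 1 ∉ (D ∩ X) ∩ (D ∩ T).

(⊇) Let x ∈ (D ∩ X) ∩ (D ∩ T). Then x ∈ D ∩ T ∩ X, from which x ∈ (X ∪ T) ∪ T.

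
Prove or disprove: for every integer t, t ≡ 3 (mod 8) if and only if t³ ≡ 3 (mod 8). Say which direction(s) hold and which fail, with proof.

Equivalent; both directions hold.

(⇒) Suppose t ≡ 3 (mod 8). Write t = 8j + 3. Then (8j + 3)³ = 512j³ + 576j² + 216j + 27 = 8(64j³ + 72j² + 27j + 3) + 3, so t³ ≡ 3 (mod 8).

(⇐) For the converse, argue contrapositively. If t ≢ 3 (mod 8), then t is congruent to one of 0, 1, 2, 4, 5, 6, 7 modulo 8, and these give t³ ≡ 0, 1, 0, 0, 5, 0, 7 respectively — never 3.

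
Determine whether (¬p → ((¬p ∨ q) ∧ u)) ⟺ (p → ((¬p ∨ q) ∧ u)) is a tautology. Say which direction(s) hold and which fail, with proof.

(⇒) fails and (⇐) fails.

(⇒) This fails. Under p = T, u = F, q = F, the left side is true but the right side is false.

(⇐) This fails. Under p = F, u = F, q = F, the left side is false but the right side is true.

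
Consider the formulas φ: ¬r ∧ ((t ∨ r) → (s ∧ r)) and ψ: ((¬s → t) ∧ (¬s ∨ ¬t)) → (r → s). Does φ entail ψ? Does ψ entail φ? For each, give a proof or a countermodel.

Only the forward implication holds.

(→) Assume the antecedent. If r is true, the antecedent cannot hold. If r is false, the consequent reduces to true regardless of the other variables. Either way the consequent holds.

(←) This fails. Under r = T, t = F, s = F, the left side is false but the right side is true.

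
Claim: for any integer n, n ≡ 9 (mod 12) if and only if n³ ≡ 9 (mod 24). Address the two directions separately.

(⟹) This fails: take n = 21. Then 21 ≡ 9 (mod 12), but 21³ = 9261 ≡ 21 (mod 24), not 9.

(⟸) Conversely, the residues r modulo 24 with r³ ≡ 9 (mod 24) are exactly {9}, and each is ≡ 9 (mod 12).

Not equivalent: only (⇐) holds.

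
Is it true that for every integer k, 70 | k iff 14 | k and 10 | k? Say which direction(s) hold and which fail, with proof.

Both implications hold.

(⟹) If 70 ∣ k, write k = 70q. Since 70 = 5·14, k = 14·(5q), so 14 ∣ k; and since 70 = 7·10, k = 10·(7q), so 10 ∣ k.

(⟸) Suppose 14 ∣ k and 10 ∣ k. Any common multiple of 14 and 10 is a multiple of their lcm; here lcm(14, 10) = 14·10/gcd(14, 10) = 140/2 = 70, so 70 ∣ k.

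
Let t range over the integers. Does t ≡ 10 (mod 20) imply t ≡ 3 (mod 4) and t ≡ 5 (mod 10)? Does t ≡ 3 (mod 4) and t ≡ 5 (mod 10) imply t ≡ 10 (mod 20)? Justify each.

(→) This fails: t = 10 gives 10 ≡ 10 (mod 20) but 10 ≡ 2 (mod 4), so the conjunction on the right does not hold.

(←) This fails: t = 15 satisfies both congruences on the right (15 ≡ 3 mod 4 and 15 ≡ 5 mod 10) yet 15 ≡ 15 (mod 20), not 10.

Neither direction holds.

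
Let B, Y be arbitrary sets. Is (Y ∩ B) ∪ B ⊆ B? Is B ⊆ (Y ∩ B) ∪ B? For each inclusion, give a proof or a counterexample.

Forward inclusion. Let x ∈ (Y ∩ B) ∪ B. Then either x ∈ B and x ∉ Y; or x ∈ B ∩ Y. In each case x ∈ B, so (Y ∩ B) ∪ B ⊆ B.

Reverse inclusion. Let x ∈ B. Then either x ∈ B and x ∉ Y; or x ∈ B ∩ Y. In each case x ∈ (Y ∩ B) ∪ B, so B ⊆ (Y ∩ B) ∪ B.

Both inclusions hold; the sets are equal.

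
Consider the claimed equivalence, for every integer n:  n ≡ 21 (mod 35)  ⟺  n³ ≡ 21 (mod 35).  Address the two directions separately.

Both directions hold; the statement is true.

(⟹) Suppose n ≡ 21 (mod 35). Write n = 35j + 21. Then (35j + 21)³ = 42875j³ + 77175j² + 46305j + 9261 = 35(1225j³ + 2205j² + 1323j + 264) + 21, so n³ ≡ 21 (mod 35).

(⟸) Conversely, suppose n³ ≡ 21 (mod 35). The only residue r in {0, …, 34} with r³ ≡ 21 (mod 35) is r = 21, so n ≡ 21 (mod 35).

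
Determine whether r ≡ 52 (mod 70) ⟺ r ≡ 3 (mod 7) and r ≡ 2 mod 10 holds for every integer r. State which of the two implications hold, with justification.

(⇒) Suppose r ≡ 52 (mod 70); write r = 70j + 52. Since 7 ∣ 70, reducing mod 7 gives r ≡ 52 ≡ 3 (mod 7); since 10 ∣ 70, reducing mod 10 gives r ≡ 52 ≡ 2 (mod 10).

(⇐) Conversely, if r ≡ 3 (mod 7) and r ≡ 2 (mod 10), then by the Chinese remainder theorem r ≡ 52 (mod 70). This is exactly r ≡ 52 (mod 70).

Both implications hold.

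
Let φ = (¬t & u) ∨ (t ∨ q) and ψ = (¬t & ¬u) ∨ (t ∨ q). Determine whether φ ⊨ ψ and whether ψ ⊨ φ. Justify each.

[⇒] This fails. Under u = T, t = F, q = F, the left side is true but the right side is false.

[⇐] This fails. Under u = F, t = F, q = F, the left side is false but the right side is true.

Neither implication holds.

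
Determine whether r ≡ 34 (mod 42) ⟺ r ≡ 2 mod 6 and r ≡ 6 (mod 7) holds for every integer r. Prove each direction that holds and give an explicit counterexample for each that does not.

(⇒) This fails: r = 34 gives 34 ≡ 34 (mod 42) but 34 ≡ 4 (mod 6), so the conjunction on the right does not hold.

(⇐) This fails: r = 20 satisfies both congruences on the right (20 ≡ 2 mod 6 and 20 ≡ 6 mod 7) yet 20 ≡ 20 (mod 42), not 34.

(⇒) fails and (⇐) fails.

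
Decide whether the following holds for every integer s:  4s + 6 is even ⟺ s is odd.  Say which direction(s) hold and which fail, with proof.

(⇒) This fails: take s = 0. Then 4s + 6 = 6, which is even, yet s = 0 is even, not odd.

(⇐) Suppose s is odd. Since 4 is even, 4s is even for every s, so 4s + 6 has the same parity as 6, which is even. Hence 4s + 6 is even.

Not equivalent: only (⇐) holds.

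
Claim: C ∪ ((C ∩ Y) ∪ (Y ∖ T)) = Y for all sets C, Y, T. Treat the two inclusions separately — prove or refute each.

(⟹) This inclusion fails. Take C = {1}, Y = ∅, T = ∅; then 1 ∈ C ∪ ((C ∩ Y) ∪ (Y ∖ T)) but 1 ∉ Y.

(⟸) This inclusion fails. Take C = ∅, Y = {1}, T = {1}; then 1 ∈ Y but 1 ∉ C ∪ ((C ∩ Y) ∪ (Y ∖ T)).

Both inclusions fail.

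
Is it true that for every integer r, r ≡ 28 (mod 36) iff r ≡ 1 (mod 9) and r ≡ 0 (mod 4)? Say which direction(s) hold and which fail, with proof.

Converse. If r ≡ 1 (mod 9) and r ≡ 0 (mod 4), then by the Chinese remainder theorem r ≡ 28 (mod 36). This is exactly r ≡ 28 (mod 36).

Forward direction. Suppose r ≡ 28 (mod 36); write r = 36j + 28. Since 9 ∣ 36, reducing mod 9 gives r ≡ 28 ≡ 1 (mod 9); since 4 ∣ 36, reducing mod 4 gives r ≡ 28 ≡ 0 (mod 4).

Both implications hold.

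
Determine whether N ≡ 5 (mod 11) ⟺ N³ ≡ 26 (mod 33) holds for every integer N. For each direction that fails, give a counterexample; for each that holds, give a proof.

Not equivalent: only (⇐) holds.

Forward direction. This fails: take N = 16. Then 16 ≡ 5 (mod 11), but 16³ = 4096 ≡ 4 (mod 33), not 26.

Converse. The residues r modulo 33 with r³ ≡ 26 (mod 33) are exactly {5}, and each is ≡ 5 (mod 11).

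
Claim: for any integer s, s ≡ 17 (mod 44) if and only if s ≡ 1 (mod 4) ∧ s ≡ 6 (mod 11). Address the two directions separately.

(⇒) Suppose s ≡ 17 (mod 44); write s = 44j + 17. Since 4 ∣ 44, reducing mod 4 gives s ≡ 17 ≡ 1 (mod 4); since 11 ∣ 44, reducing mod 11 gives s ≡ 17 ≡ 6 (mod 11).

(⇐) Conversely, if s ≡ 1 (mod 4) and s ≡ 6 (mod 11), then by the Chinese remainder theorem s ≡ 17 (mod 44). This is exactly s ≡ 17 (mod 44).

Equivalent; both directions hold.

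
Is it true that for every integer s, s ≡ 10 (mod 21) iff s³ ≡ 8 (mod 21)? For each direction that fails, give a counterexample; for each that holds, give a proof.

(⇒) This fails: take s = 10. Then 10 ≡ 10 (mod 21), but 10³ = 1000 ≡ 13 (mod 21), not 8.

(⇐) This fails: take s = 2. Then 2³ = 8 ≡ 8 (mod 21), yet 2 ≡ 2 (mod 21), not 10.

Neither implication holds.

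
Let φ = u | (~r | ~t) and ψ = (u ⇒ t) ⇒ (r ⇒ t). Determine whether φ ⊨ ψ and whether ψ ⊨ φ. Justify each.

[⇒] This fails. Under t = F, u = F, r = T, the left side is true but the right side is false.

[⇐] This fails. Under t = T, u = F, r = T, the left side is false but the right side is true.

(⇒) fails and (⇐) fails.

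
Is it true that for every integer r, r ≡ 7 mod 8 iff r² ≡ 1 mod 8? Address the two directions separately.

Only the forward implication holds.

[⇐] This fails: take r = 1. Then 1² = 1 ≡ 1 (mod 8), yet 1 ≡ 1 (mod 8), not 7.

[⇒] Suppose r ≡ 7 mod 8. Write r = 8j + 7. Then (8j + 7)² = 64j² + 112j + 49 = 8(8j² + 14j + 6) + 1, so r² ≡ 1 (mod 8).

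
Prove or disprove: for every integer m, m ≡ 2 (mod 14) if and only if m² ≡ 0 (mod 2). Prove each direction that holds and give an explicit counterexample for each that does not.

[⇒] Suppose m ≡ 2 (mod 14). Then m² ≡ 2² = 4 (mod 14), and since 2 ∣ 14, also m² ≡ 0 (mod 2).

[⇐] This fails: take m = 0. Then 0² = 0 ≡ 0 (mod 2), yet 0 ≡ 0 (mod 14), not 2.

The forward direction holds; the converse fails.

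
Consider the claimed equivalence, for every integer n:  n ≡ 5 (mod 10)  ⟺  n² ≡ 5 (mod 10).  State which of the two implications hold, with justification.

Both directions hold.

[⇒] Suppose n ≡ 5 (mod 10). Write n = 10j + 5. Then (10j + 5)² = 100j² + 100j + 25 = 10(10j² + 10j + 2) + 5, so n² ≡ 5 (mod 10).

[⇐] Conversely, suppose n² ≡ 5 (mod 10). The only residue r in {0, …, 9} with r² ≡ 5 (mod 10) is r = 5, so n ≡ 5 (mod 10).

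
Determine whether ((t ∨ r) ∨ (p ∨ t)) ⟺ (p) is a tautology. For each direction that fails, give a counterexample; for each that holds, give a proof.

Only the reverse direction holds.

[⇒] This fails. Under t = T, r = F, p = F, the left side is true but the right side is false.

[⇐] Assume the antecedent. If t is true, (t ∨ r) ∨ (p ∨ t) reduces to true regardless of the other variables. If t is false, the antecedent forces (t = F, r = F, p = T) or (t = F, r = T, p = T), and (t ∨ r) ∨ (p ∨ t) holds there. Either way (t ∨ r) ∨ (p ∨ t) holds.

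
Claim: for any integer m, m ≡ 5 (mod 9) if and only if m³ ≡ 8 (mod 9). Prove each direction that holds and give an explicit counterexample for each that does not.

Only the forward implication holds.

(⇒) Suppose m ≡ 5 (mod 9). Write m = 9j + 5. Then (9j + 5)³ = 729j³ + 1215j² + 675j + 125 = 9(81j³ + 135j² + 75j + 13) + 8, so m³ ≡ 8 (mod 9).

(⇐) This fails: take m = 2. Then 2³ = 8 ≡ 8 (mod 9), yet 2 ≡ 2 (mod 9), not 5.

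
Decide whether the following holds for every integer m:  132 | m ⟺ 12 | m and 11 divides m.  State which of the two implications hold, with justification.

Both directions hold.

(→) If 132 ∣ m, write m = 132q. Since 132 = 11·12, m = 12·(11q), so 12 ∣ m; and since 132 = 12·11, m = 11·(12q), so 11 ∣ m.

(←) Suppose 12 ∣ m and 11 ∣ m. Any common multiple of 12 and 11 is a multiple of their lcm; here gcd(12, 11) = 1, so lcm(12, 11) = 12·11 = 132, so 132 ∣ m.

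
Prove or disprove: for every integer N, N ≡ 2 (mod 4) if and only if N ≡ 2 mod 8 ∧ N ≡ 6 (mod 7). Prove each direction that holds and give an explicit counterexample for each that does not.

[⇐] If N ≡ 2 (mod 8) and N ≡ 6 (mod 7), then by the Chinese remainder theorem N ≡ 34 (mod 56). Since 34 ≡ 2 (mod 4) and 4 ∣ 56, we get N ≡ 2 (mod 4).

[⇒] This fails: N = 2 gives 2 ≡ 2 (mod 4) but 2 ≡ 2 (mod 7), so the conjunction on the right does not hold.

The forward direction fails; the converse holds.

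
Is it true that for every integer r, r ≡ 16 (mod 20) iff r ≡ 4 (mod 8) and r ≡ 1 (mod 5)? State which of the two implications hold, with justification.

The forward direction fails; the converse holds.

(⇒) This fails: r = 16 gives 16 ≡ 16 (mod 20) but 16 ≡ 0 (mod 8), so the conjunction on the right does not hold.

(⇐) Conversely, if r ≡ 4 (mod 8) and r ≡ 1 (mod 5), then by the Chinese remainder theorem r ≡ 36 (mod 40). Since 36 ≡ 16 (mod 20) and 20 ∣ 40, we get r ≡ 16 (mod 20).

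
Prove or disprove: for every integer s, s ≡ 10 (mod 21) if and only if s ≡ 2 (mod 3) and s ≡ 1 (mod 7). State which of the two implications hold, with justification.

Both directions fail.

(⟹) This fails: s = 10 gives 10 ≡ 10 (mod 21) but 10 ≡ 1 (mod 3), so the conjunction on the right does not hold.

(⟸) This fails: s = 8 satisfies both congruences on the right (8 ≡ 2 mod 3 and 8 ≡ 1 mod 7) yet 8 ≡ 8 (mod 21), not 10.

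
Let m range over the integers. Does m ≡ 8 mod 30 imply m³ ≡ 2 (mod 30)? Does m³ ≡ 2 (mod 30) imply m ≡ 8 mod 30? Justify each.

(⇒) Suppose m ≡ 8 mod 30. Write m = 30j + 8. Then (30j + 8)³ = 27000j³ + 21600j² + 5760j + 512 = 30(900j³ + 720j² + 192j + 17) + 2, so m³ ≡ 2 (mod 30).

(⇐) Conversely, suppose m³ ≡ 2 (mod 30). The only residue r in {0, …, 29} with r³ ≡ 2 (mod 30) is r = 8, so m ≡ 8 (mod 30).

Both directions hold.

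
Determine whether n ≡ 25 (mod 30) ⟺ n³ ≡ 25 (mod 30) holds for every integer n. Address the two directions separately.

(→) Suppose n ≡ 25 (mod 30). Write n = 30j + 25. Then (30j + 25)³ = 27000j³ + 67500j² + 56250j + 15625 = 30(900j³ + 2250j² + 1875j + 520) + 25, so n³ ≡ 25 (mod 30).

(←) Conversely, suppose n³ ≡ 25 (mod 30). The only residue r in {0, …, 29} with r³ ≡ 25 (mod 30) is r = 25, so n ≡ 25 (mod 30).

Both implications hold.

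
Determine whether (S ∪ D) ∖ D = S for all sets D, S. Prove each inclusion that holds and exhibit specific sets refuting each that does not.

The sets are not equal: only the forward inclusion holds.

Forward inclusion. Let x ∈ (S ∪ D) ∖ D. Then x ∈ S and x ∉ D, from which x ∈ S.

Reverse inclusion. This inclusion fails. Take D = {1}, S = {1}; then 1 ∈ S but 1 ∉ (S ∪ D) ∖ D.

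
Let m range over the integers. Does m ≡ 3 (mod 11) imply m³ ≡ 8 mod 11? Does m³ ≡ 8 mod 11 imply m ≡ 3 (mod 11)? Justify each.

Neither direction holds.

(⟹) This fails: take m = 3. Then 3 ≡ 3 (mod 11), but 3³ = 27 ≡ 5 (mod 11), not 8.

(⟸) This fails: take m = 2. Then 2³ = 8 ≡ 8 (mod 11), yet 2 ≡ 2 (mod 11), not 3.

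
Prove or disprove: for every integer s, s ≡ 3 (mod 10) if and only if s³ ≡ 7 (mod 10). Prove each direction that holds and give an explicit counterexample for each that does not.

(⟹) Suppose s ≡ 3 (mod 10). Write s = 10j + 3. Then (10j + 3)³ = 1000j³ + 900j² + 270j + 27 = 10(100j³ + 90j² + 27j + 2) + 7, so s³ ≡ 7 (mod 10).

(⟸) For the converse, argue contrapositively. If s ≢ 3 (mod 10), then s is congruent to one of 0, 1, 2, 4, 5, 6, 7, 8, 9 modulo 10, and these give s³ ≡ 0, 1, 8, 4, 5, 6, 3, 2, 9 respectively — never 7.

Both directions hold; the statement is true.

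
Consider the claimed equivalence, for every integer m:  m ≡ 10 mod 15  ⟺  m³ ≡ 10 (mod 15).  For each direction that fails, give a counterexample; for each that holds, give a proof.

Both implications hold.

(⟸) Suppose m³ ≡ 10 (mod 15). The only residue r in {0, …, 14} with r³ ≡ 10 (mod 15) is r = 10, so m ≡ 10 (mod 15).

(⟹) Suppose m ≡ 10 mod 15. Write m = 15j + 10. Then (15j + 10)³ = 3375j³ + 6750j² + 4500j + 1000 = 15(225j³ + 450j² + 300j + 66) + 10, so m³ ≡ 10 (mod 15).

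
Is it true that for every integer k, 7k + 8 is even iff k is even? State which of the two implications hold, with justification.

(⟹) Suppose 7k + 8 is even. Since 7 is odd, 7k and k have the same parity, so 7k + 8 ≡ k + 8 (mod 2). As 8 is even, 7k + 8 is even exactly when k is even. Thus k is even.

(⟸) Conversely, suppose k is even; write k = 2j. Then 7k + 8 = 7·(2j) + 8 = 2·7j + 8, which is even.

The biconditional holds.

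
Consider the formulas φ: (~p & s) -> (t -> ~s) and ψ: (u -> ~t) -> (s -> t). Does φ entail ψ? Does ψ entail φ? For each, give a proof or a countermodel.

Neither implication holds.

(⇒) This fails. Under p = F, u = F, s = T, t = F, the left side is true but the right side is false.

(⇐) This fails. Under p = F, u = F, s = T, t = T, the left side is false but the right side is true.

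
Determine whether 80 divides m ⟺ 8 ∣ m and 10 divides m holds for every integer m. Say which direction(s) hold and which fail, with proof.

Forward direction. If 80 ∣ m, write m = 80q. Since 80 = 10·8, m = 8·(10q), so 8 ∣ m; and since 80 = 8·10, m = 10·(8q), so 10 ∣ m.

Converse. This fails: take m = 40. Both 8 ∣ 40 and 10 ∣ 40, yet 40 is not a multiple of 80 (since 40 = 0·80 + 40), so 80 ∤ 40.

(⇒) holds; (⇐) fails.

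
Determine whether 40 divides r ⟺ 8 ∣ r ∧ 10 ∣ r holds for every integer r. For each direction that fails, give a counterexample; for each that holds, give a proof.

The biconditional holds.

Forward direction. If 40 ∣ r, write r = 40q. Since 40 = 5·8, r = 8·(5q), so 8 ∣ r; and since 40 = 4·10, r = 10·(4q), so 10 ∣ r.

Converse. Suppose 8 ∣ r and 10 ∣ r. Any common multiple of 8 and 10 is a multiple of their lcm; here lcm(8, 10) = 8·10/gcd(8, 10) = 80/2 = 40, so 40 ∣ r.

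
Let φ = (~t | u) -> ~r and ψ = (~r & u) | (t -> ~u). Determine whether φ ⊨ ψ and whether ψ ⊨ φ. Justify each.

(⇒) holds; (⇐) fails.

[⇒] Assume the antecedent. If r is true, the antecedent forces (t = T, r = T, u = F), and (~r & u) | (t -> ~u) holds there. If r is false, (~r & u) | (t -> ~u) reduces to true regardless of the other variables. Either way (~r & u) | (t -> ~u) holds.

[⇐] This fails. Under t = F, r = T, u = F, the left side is false but the right side is true.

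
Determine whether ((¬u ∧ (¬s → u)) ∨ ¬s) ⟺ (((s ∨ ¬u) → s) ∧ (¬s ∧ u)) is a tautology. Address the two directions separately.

(⟸) Assume the antecedent. If s is true, the antecedent cannot hold. If s is false, (¬u ∧ (¬s → u)) ∨ ¬s reduces to true regardless of the other variables. Either way (¬u ∧ (¬s → u)) ∨ ¬s holds.

(⟹) This fails. Under s = F, u = F, the left side is true but the right side is false.

(⇒) fails; (⇐) holds.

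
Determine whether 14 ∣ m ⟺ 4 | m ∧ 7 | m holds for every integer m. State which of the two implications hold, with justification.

Only the reverse direction holds.

(→) This fails: take m = 14. Certainly 14 ∣ 14, but 4 ∤ 14.

(←) Suppose 4 ∣ m and 7 ∣ m. Any common multiple of 4 and 7 is a multiple of their lcm; here gcd(4, 7) = 1, so lcm(4, 7) = 4·7 = 28, so 28 ∣ m. Since 14 ∣ 28, it follows that 14 ∣ m.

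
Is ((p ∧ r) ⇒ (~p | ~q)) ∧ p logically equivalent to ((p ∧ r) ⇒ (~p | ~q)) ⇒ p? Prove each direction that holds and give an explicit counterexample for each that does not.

(⇐) This fails. Under q = T, p = T, r = T, the left side is false but the right side is true.

(⇒) Assume the antecedent. If q is true, the antecedent forces (q = T, p = T, r = F), and ((p ∧ r) ⇒ (~p | ~q)) ⇒ p holds there. If q is false, the antecedent forces (q = F, p = T, r = F) or (q = F, p = T, r = T), and ((p ∧ r) ⇒ (~p | ~q)) ⇒ p holds there. Either way ((p ∧ r) ⇒ (~p | ~q)) ⇒ p holds.

The forward direction holds; the converse fails.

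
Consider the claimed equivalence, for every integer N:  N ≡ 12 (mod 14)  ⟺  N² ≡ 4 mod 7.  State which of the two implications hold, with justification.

Only the forward implication holds.

(⇐) This fails: take N = 2. Then 2² = 4 ≡ 4 (mod 7), yet 2 ≡ 2 (mod 14), not 12.

(⇒) Suppose N ≡ 12 (mod 14). Then N² ≡ 12² = 144 (mod 14), and since 7 ∣ 14, also N² ≡ 4 (mod 7).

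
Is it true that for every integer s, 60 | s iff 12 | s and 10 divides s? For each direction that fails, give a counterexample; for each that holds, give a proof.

(→) If 60 ∣ s, write s = 60q. Since 60 = 5·12, s = 12·(5q), so 12 ∣ s; and since 60 = 6·10, s = 10·(6q), so 10 ∣ s.

(←) Suppose 12 ∣ s and 10 ∣ s. Any common multiple of 12 and 10 is a multiple of their lcm; here lcm(12, 10) = 12·10/gcd(12, 10) = 120/2 = 60, so 60 ∣ s.

Equivalent; both directions hold.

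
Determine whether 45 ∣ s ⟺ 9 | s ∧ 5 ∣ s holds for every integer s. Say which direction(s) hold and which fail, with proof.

Forward direction. If 45 ∣ s, write s = 45q. Since 45 = 5·9, s = 9·(5q), so 9 ∣ s; and since 45 = 9·5, s = 5·(9q), so 5 ∣ s.

Converse. Suppose 9 ∣ s and 5 ∣ s. Any common multiple of 9 and 5 is a multiple of their lcm; here gcd(9, 5) = 1, so lcm(9, 5) = 9·5 = 45, so 45 ∣ s.

The biconditional holds.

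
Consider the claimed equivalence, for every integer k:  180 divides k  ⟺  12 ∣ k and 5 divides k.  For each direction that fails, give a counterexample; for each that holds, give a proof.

Only the forward direction holds.

(→) If 180 ∣ k, write k = 180q. Since 180 = 15·12, k = 12·(15q), so 12 ∣ k; and since 180 = 36·5, k = 5·(36q), so 5 ∣ k.

(←) This fails: take k = 60. Both 12 ∣ 60 and 5 ∣ 60, yet 60 is not a multiple of 180 (since 60 = 0·180 + 60), so 180 ∤ 60.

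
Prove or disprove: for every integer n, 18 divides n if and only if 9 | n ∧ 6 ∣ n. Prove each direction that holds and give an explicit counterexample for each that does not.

Both directions hold.

(⟸) Suppose 9 ∣ n and 6 ∣ n. Any common multiple of 9 and 6 is a multiple of their lcm; here lcm(9, 6) = 9·6/gcd(9, 6) = 54/3 = 18, so 18 ∣ n.

(⟹) If 18 ∣ n, write n = 18q. Since 18 = 2·9, n = 9·(2q), so 9 ∣ n; and since 18 = 3·6, n = 6·(3q), so 6 ∣ n.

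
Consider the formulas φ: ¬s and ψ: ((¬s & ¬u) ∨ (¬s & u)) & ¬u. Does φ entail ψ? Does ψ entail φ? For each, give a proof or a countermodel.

(⟸) Assume the antecedent. If u is true, the antecedent cannot hold. If u is false, the antecedent forces (u = F, s = F), and ¬s holds there. Either way ¬s holds.

(⟹) This fails. Under u = T, s = F, the left side is true but the right side is false.

The forward direction fails; the converse holds.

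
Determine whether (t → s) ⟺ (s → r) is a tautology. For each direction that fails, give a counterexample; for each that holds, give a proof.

(→) This fails. Under r = F, t = F, s = T, the left side is true but the right side is false.

(←) This fails. Under r = F, t = T, s = F, the left side is false but the right side is true.

Neither implication holds.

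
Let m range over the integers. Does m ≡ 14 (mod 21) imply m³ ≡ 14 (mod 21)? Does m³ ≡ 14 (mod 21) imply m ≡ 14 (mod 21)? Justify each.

The biconditional holds.

(⇒) Suppose m ≡ 14 (mod 21). Write m = 21j + 14. Then (21j + 14)³ = 9261j³ + 18522j² + 12348j + 2744 = 21(441j³ + 882j² + 588j + 130) + 14, so m³ ≡ 14 (mod 21).

(⇐) Conversely, suppose m³ ≡ 14 (mod 21). The only residue r in {0, …, 20} with r³ ≡ 14 (mod 21) is r = 14, so m ≡ 14 (mod 21).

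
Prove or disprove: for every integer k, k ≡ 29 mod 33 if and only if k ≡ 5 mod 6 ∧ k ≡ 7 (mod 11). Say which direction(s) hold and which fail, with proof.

[⇐] If k ≡ 5 (mod 6) and k ≡ 7 (mod 11), then by the Chinese remainder theorem k ≡ 29 (mod 66). Since 29 ≡ 29 (mod 33) and 33 ∣ 66, we get k ≡ 29 (mod 33).

[⇒] This fails: k = 62 gives 62 ≡ 29 (mod 33) but 62 ≡ 2 (mod 6), so the conjunction on the right does not hold.

Not equivalent: only (⇐) holds.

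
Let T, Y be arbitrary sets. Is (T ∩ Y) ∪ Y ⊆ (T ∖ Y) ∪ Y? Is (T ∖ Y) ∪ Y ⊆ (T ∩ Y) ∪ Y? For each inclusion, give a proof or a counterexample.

(⊇) This inclusion fails. Take T = {1}, Y = ∅; then 1 ∈ (T ∖ Y) ∪ Y but 1 ∉ (T ∩ Y) ∪ Y.

(⊆) Let x ∈ (T ∩ Y) ∪ Y. Then either x ∈ Y and x ∉ T; or x ∈ T ∩ Y. In each case x ∈ (T ∖ Y) ∪ Y, so (T ∩ Y) ∪ Y ⊆ (T ∖ Y) ∪ Y.

Only the forward inclusion holds.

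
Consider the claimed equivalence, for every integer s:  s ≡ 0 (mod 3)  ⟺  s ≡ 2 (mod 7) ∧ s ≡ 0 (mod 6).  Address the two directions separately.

Not equivalent: only (⇐) holds.

Converse. If s ≡ 2 (mod 7) and s ≡ 0 (mod 6), then by the Chinese remainder theorem s ≡ 30 (mod 42). Since 30 ≡ 0 (mod 3) and 3 ∣ 42, we get s ≡ 0 (mod 3).

Forward direction. This fails: s = 0 gives 0 ≡ 0 (mod 3) but 0 ≡ 0 (mod 7), so the conjunction on the right does not hold.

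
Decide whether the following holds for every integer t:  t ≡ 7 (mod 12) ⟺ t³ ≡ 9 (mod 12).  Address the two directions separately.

Forward direction. This fails: take t = 7. Then 7 ≡ 7 (mod 12), but 7³ = 343 ≡ 7 (mod 12), not 9.

Converse. This fails: take t = 9. Then 9³ = 729 ≡ 9 (mod 12), yet 9 ≡ 9 (mod 12), not 7.

Neither direction holds.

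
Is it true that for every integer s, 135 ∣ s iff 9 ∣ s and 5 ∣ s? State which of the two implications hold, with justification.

Forward direction. If 135 ∣ s, write s = 135q. Since 135 = 15·9, s = 9·(15q), so 9 ∣ s; and since 135 = 27·5, s = 5·(27q), so 5 ∣ s.

Converse. This fails: take s = 45. Both 9 ∣ 45 and 5 ∣ 45, yet 45 is not a multiple of 135 (since 45 = 0·135 + 45), so 135 ∤ 45.

Not equivalent: only (⇒) holds.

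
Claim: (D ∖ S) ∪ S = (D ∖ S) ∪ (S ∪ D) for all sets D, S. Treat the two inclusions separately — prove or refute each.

Both inclusions hold; the sets are equal.

(⊇) Let x ∈ (D ∖ S) ∪ (S ∪ D). Then either x ∈ D and x ∉ S; or x ∈ S and x ∉ D; or x ∈ D ∩ S. In each case x ∈ (D ∖ S) ∪ S, so (D ∖ S) ∪ (S ∪ D) ⊆ (D ∖ S) ∪ S.

(⊆) Let x ∈ (D ∖ S) ∪ S. Then either x ∈ D and x ∉ S; or x ∈ S and x ∉ D; or x ∈ D ∩ S. In each case x ∈ (D ∖ S) ∪ (S ∪ D), so (D ∖ S) ∪ S ⊆ (D ∖ S) ∪ (S ∪ D).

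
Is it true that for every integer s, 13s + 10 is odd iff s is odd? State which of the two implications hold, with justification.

Forward direction. Suppose 13s + 10 is odd. Since 13 is odd, 13s and s have the same parity, so 13s + 10 ≡ s + 10 (mod 2). As 10 is even, 13s + 10 is odd exactly when s is odd. Thus s is odd.

Converse. Suppose s is odd; write s = 2j + 1. Then 13s + 10 = 13·(2j + 1) + 10 = 2·13j + 23, which is odd.

Both directions hold; the statement is true.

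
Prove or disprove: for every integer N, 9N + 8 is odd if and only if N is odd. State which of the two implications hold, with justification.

Equivalent; both directions hold.

(⇒) Suppose 9N + 8 is odd. Since 9 is odd, 9N and N have the same parity, so 9N + 8 ≡ N + 8 (mod 2). As 8 is even, 9N + 8 is odd exactly when N is odd. Thus N is odd.

(⇐) Conversely, suppose N is odd; write N = 2j + 1. Then 9N + 8 = 9·(2j + 1) + 8 = 2·9j + 17, which is odd.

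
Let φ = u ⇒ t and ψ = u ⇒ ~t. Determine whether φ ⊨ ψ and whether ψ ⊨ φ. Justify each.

(⇒) fails and (⇐) fails.

(→) This fails. Under t = T, u = T, the left side is true but the right side is false.

(←) This fails. Under t = F, u = T, the left side is false but the right side is true.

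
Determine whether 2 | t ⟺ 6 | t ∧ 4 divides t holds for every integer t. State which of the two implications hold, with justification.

(⇐) Suppose 6 ∣ t and 4 ∣ t. Any common multiple of 6 and 4 is a multiple of their lcm; here lcm(6, 4) = 6·4/gcd(6, 4) = 24/2 = 12, so 12 ∣ t. Since 2 ∣ 12, it follows that 2 ∣ t.

(⇒) This fails: take t = 2. Certainly 2 ∣ 2, but 6 ∤ 2.

(⇒) fails; (⇐) holds.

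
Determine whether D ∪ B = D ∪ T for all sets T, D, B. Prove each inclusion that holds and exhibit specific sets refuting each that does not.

Both inclusions fail.

Forward inclusion. This inclusion fails. Take T = ∅, D = ∅, B = {1}; then 1 ∈ D ∪ B but 1 ∉ D ∪ T.

Reverse inclusion. This inclusion fails. Take T = {1}, D = ∅, B = ∅; then 1 ∈ D ∪ T but 1 ∉ D ∪ B.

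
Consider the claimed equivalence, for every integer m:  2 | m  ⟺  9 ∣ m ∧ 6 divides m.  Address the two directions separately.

The forward direction fails; the converse holds.

(⟹) This fails: take m = 2. Certainly 2 ∣ 2, but 9 ∤ 2.

(⟸) Suppose 9 ∣ m and 6 ∣ m. Any common multiple of 9 and 6 is a multiple of their lcm; here lcm(9, 6) = 9·6/gcd(9, 6) = 54/3 = 18, so 18 ∣ m. Since 2 ∣ 18, it follows that 2 ∣ m.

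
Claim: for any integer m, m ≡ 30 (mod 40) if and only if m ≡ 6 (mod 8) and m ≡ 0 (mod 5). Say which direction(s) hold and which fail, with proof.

(⇒) Suppose m ≡ 30 (mod 40); write m = 40j + 30. Since 8 ∣ 40, reducing mod 8 gives m ≡ 30 ≡ 6 (mod 8); since 5 ∣ 40, reducing mod 5 gives m ≡ 30 ≡ 0 (mod 5).

(⇐) Conversely, if m ≡ 6 (mod 8) and m ≡ 0 (mod 5), then by the Chinese remainder theorem m ≡ 30 (mod 40). This is exactly m ≡ 30 (mod 40).

Both directions hold.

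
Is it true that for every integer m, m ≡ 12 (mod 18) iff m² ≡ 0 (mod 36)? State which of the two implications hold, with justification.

[⇒] Suppose m ≡ 12 (mod 18). Working modulo 36, m ∈ {12, 30}; for each such r, r² ≡ 0 (mod 36).

[⇐] This fails: take m = 0. Then 0² = 0 ≡ 0 (mod 36), yet 0 ≡ 0 (mod 18), not 12.

(⇒) holds; (⇐) fails.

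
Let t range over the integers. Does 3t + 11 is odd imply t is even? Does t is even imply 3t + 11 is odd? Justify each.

Both directions hold.

Forward direction. Suppose 3t + 11 is odd. Since 3 is odd, 3t and t have the same parity, so 3t + 11 ≡ t + 11 (mod 2). As 11 is odd, 3t + 11 is odd exactly when t is even. Thus t is even.

Converse. Suppose t is even; write t = 2j. Then 3t + 11 = 3·(2j) + 11 = 2·3j + 11, which is odd.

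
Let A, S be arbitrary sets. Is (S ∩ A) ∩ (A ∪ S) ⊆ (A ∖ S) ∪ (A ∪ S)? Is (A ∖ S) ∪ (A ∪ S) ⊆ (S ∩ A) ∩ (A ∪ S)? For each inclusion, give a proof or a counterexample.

The sets are not equal: only the forward inclusion holds.

Reverse inclusion. This inclusion fails. Take A = {1}, S = ∅; then 1 ∈ (A ∖ S) ∪ (A ∪ S) but 1 ∉ (S ∩ A) ∩ (A ∪ S).

Forward inclusion. Let x ∈ (S ∩ A) ∩ (A ∪ S). Then x ∈ A ∩ S, from which x ∈ (A ∖ S) ∪ (A ∪ S).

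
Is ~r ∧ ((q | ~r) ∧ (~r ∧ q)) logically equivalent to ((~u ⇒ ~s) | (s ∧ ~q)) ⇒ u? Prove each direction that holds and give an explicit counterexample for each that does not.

(⇒) fails and (⇐) fails.

(⟹) This fails. Under q = T, r = F, u = F, s = F, the left side is true but the right side is false.

(⟸) This fails. Under q = F, r = F, u = T, s = F, the left side is false but the right side is true.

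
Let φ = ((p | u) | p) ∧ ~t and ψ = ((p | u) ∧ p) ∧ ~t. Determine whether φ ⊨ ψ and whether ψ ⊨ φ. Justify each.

Only the reverse direction holds.

(→) This fails. Under u = T, t = F, p = F, the left side is true but the right side is false.

(←) Assume the antecedent. If u is true, the antecedent forces (u = T, t = F, p = T), and ((p | u) | p) ∧ ~t holds there. If u is false, the antecedent forces (u = F, t = F, p = T), and ((p | u) | p) ∧ ~t holds there. Either way ((p | u) | p) ∧ ~t holds.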